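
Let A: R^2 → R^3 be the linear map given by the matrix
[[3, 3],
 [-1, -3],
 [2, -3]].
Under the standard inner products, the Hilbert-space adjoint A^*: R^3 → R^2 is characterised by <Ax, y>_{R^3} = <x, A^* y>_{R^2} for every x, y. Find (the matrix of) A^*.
A^* = A^T =
[[3, -1, 2],
 [3, -3, -3]]

For real matrices with standard dot products, the defining identity <Ax, y> = <x, A^* y> gives (Ax)^T y = x^T (A^*) y, i.e. x^T A^T y = x^T (A^*) y. Since this holds for all x, y, we must have A^* = A^T. Therefore
A^* =
[[3, -1, 2],
 [3, -3, -3]].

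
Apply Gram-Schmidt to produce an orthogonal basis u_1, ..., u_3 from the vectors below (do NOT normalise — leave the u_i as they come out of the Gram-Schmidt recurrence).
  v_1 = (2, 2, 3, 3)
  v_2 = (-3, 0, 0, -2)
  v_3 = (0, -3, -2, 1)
Orthogonal basis:
  u_1 = (2, 2, 3, 3)
  u_2 = (-27/13, 12/13, 18/13, -8/13)
  u_3 = (-99/97, -150/97, 35/194, 297/194)

Apply the Gram-Schmidt recurrence
  u_1 = v_1
  u_i = v_i − Σ_{j<i} ((v_i · u_j) / (u_j · u_j)) · u_j.

Step by step this gives:
  u_1 = (2, 2, 3, 3)
  u_2 = (-27/13, 12/13, 18/13, -8/13)
  u_3 = (-99/97, -150/97, 35/194, 297/194)

Orthogonality check:
  u_2 · u_1 = 0 (should be 0)
  u_3 · u_1 = 0 (should be 0)
  u_3 · u_2 = 0 (should be 0)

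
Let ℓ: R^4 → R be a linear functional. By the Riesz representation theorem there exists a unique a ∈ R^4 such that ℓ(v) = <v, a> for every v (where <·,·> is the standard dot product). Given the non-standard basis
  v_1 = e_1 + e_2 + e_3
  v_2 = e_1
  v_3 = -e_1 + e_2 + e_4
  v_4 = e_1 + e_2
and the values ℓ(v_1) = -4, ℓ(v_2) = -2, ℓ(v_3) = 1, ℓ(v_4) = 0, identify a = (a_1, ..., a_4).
a = (-2, 2, -4, -3)

Write a = (a_1, ..., a_4) in the standard basis. For each basis vector v_i, ℓ(v_i) = <v_i, a> is a linear equation in the a_j's. Collect the n equations into a matrix system V a = ℓ, where row i of V is v_i (expressed in the standard basis). Since V is invertible (lower-triangular with 1s on the diagonal, up to permutation), solve by back-substitution:
  V =
[[1, 1, 1, 0],
 [1, 0, 0, 0],
 [-1, 1, 0, 1],
 [1, 1, 0, 0]]
  V a = (-4, -2, 1, 0)
Solving gives a = (-2, 2, -4, -3).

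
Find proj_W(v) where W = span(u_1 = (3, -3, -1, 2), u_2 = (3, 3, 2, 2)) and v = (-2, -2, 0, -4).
proj_W(v) = (-34/11, -46/33, -40/33, -68/33)

Set up U = [u_1 | ... | u_2] ∈ R^(4×2). The projector onto W = col(U) is P = U (U^T U)^(-1) U^T.
Compute U^T U =
  [23, 2]
  [2, 26],
and U^T v = (-8, -20).
Solve U^T U · c = U^T v for the coefficients: c = (-28/99, -74/99). The projection is proj_W(v) = U c.
Check: (v - proj_W(v)) · u_1 = 0  (should be 0).
Check: (v - proj_W(v)) · u_2 = 0  (should be 0).
Result: proj_W(v) = (-34/11, -46/33, -40/33, -68/33).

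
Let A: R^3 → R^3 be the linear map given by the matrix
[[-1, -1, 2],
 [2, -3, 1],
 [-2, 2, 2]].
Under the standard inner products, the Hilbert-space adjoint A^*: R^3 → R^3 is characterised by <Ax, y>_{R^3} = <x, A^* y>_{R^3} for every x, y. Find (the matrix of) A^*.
A^* = A^T =
[[-1, 2, -2],
 [-1, -3, 2],
 [2, 1, 2]]

For real matrices with standard dot products, the defining identity <Ax, y> = <x, A^* y> gives (Ax)^T y = x^T (A^*) y, i.e. x^T A^T y = x^T (A^*) y. Since this holds for all x, y, we must have A^* = A^T. Therefore
A^* =
[[-1, 2, -2],
 [-1, -3, 2],
 [2, 1, 2]].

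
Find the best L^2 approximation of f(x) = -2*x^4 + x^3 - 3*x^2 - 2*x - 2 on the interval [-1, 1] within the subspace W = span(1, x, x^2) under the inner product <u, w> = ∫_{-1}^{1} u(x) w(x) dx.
g(x) = -33*x^2/7 - 7*x/5 - 64/35

The best approximation g ∈ W is the orthogonal projection of f onto W. Writing g = a_0 + a_1 x + a_2 x^2, the coefficients solve the normal equations G · a = b where
  G_{ij} = <φ_i, φ_j> and b_i = <f, φ_i>, with φ_0 = 1, φ_1 = x, φ_2 = x^2.
G =
  [2, 0, 2/3]
  [0, 2/3, 0]
  [2/3, 0, 2/5],
b = (-34/5, -14/15, -326/105).
Solving gives a_0 = -64/35, a_1 = -7/5, a_2 = -33/7, so
  g(x) = -33*x^2/7 - 7*x/5 - 64/35.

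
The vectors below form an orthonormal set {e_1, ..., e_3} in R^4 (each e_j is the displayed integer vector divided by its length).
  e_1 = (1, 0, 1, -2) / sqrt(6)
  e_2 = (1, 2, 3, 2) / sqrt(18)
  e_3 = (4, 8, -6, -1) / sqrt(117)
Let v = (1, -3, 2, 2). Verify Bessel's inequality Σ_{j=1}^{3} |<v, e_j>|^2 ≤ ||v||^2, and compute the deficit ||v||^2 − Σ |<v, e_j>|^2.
Σ |<v, e_j>|^2 = 446/39; ||v||^2 = 18; deficit = 256/39

Write each e_j = u_j / sqrt(<u_j, u_j>) where u_j is the displayed integer vector. Then <v, e_j> = <v, u_j> / sqrt(<u_j, u_j>), so |<v, e_j>|^2 = <v, u_j>^2 / <u_j, u_j>.
Coefficients: <v, e_1> = -1/sqrt(6), <v, e_2> = 5/sqrt(18), <v, e_3> = -34/sqrt(117).
Square and sum: Σ |<v, e_j>|^2 = 446/39.
Compute ||v||^2 = v·v = 18.
Deficit = 18 − 446/39 = 256/39 ≥ 0, confirming Bessel's inequality. (The deficit equals ||v − Σ <v,e_j> e_j||^2, the squared distance from v to span{e_j}.)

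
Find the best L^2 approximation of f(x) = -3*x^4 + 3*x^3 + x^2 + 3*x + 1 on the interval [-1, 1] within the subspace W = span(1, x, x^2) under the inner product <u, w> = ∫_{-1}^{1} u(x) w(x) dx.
g(x) = -11*x^2/7 + 24*x/5 + 44/35

The best approximation g ∈ W is the orthogonal projection of f onto W. Writing g = a_0 + a_1 x + a_2 x^2, the coefficients solve the normal equations G · a = b where
  G_{ij} = <φ_i, φ_j> and b_i = <f, φ_i>, with φ_0 = 1, φ_1 = x, φ_2 = x^2.
G =
  [2, 0, 2/3]
  [0, 2/3, 0]
  [2/3, 0, 2/5],
b = (22/15, 16/5, 22/105).
Solving gives a_0 = 44/35, a_1 = 24/5, a_2 = -11/7, so
  g(x) = -11*x^2/7 + 24*x/5 + 44/35.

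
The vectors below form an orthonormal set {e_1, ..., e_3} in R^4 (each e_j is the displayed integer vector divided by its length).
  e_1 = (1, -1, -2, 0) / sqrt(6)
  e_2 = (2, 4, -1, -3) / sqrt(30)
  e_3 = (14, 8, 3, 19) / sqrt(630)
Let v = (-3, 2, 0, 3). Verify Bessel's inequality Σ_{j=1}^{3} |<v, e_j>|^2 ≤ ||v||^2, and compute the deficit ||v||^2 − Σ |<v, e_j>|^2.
Σ |<v, e_j>|^2 = 923/126; ||v||^2 = 22; deficit = 1849/126

Write each e_j = u_j / sqrt(<u_j, u_j>) where u_j is the displayed integer vector. Then <v, e_j> = <v, u_j> / sqrt(<u_j, u_j>), so |<v, e_j>|^2 = <v, u_j>^2 / <u_j, u_j>.
Coefficients: <v, e_1> = -5/sqrt(6), <v, e_2> = -7/sqrt(30), <v, e_3> = 31/sqrt(630).
Square and sum: Σ |<v, e_j>|^2 = 923/126.
Compute ||v||^2 = v·v = 22.
Deficit = 22 − 923/126 = 1849/126 ≥ 0, confirming Bessel's inequality. (The deficit equals ||v − Σ <v,e_j> e_j||^2, the squared distance from v to span{e_j}.)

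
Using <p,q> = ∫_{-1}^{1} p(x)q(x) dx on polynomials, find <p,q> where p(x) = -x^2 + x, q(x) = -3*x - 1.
<p,q> = -4/3

Expand the product: p(x)·q(x) = 3*x^3 - 2*x^2 - x.
∫_{-1}^{1} of each monomial x^k gives [2/(k+1) if k even, 0 if k odd]. Integrating term-by-term (or equivalently evaluating the antiderivative F(x) = 3*x^4/4 - 2*x^3/3 - x^2/2 at the endpoints):
  F(1) − F(−1) = -5/12 − (11/12) = -4/3.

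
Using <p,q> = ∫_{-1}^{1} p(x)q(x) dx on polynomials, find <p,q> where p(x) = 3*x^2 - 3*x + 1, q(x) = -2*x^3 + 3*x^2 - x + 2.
<p,q> = 18

Expand the product: p(x)·q(x) = -6*x^5 + 15*x^4 - 14*x^3 + 12*x^2 - 7*x + 2.
∫_{-1}^{1} of each monomial x^k gives [2/(k+1) if k even, 0 if k odd]. Integrating term-by-term (or equivalently evaluating the antiderivative F(x) = -x^6 + 3*x^5 - 7*x^4/2 + 4*x^3 - 7*x^2/2 + 2*x at the endpoints):
  F(1) − F(−1) = 1 − (-17) = 18.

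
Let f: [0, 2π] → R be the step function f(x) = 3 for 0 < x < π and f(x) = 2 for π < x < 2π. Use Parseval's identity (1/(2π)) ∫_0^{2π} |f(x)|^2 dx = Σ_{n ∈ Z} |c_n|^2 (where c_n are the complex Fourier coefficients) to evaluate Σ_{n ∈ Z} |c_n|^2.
Σ |c_n|^2 = 13/2

Parseval equates the L^2 energy of f (normalised by 1/(2π)) with the ℓ^2 sum of its Fourier coefficients: (1/(2π)) ∫_0^{2π} |f|^2 = Σ |c_n|^2.
Compute the left side: (1/(2π)) [∫_0^π 3^2 dx + ∫_π^{2π} 2^2 dx] = (1/(2π)) · (9π + 4π) = (9 + 4)/2 = 13/2.
So Σ_{n ∈ Z} |c_n|^2 = 13/2.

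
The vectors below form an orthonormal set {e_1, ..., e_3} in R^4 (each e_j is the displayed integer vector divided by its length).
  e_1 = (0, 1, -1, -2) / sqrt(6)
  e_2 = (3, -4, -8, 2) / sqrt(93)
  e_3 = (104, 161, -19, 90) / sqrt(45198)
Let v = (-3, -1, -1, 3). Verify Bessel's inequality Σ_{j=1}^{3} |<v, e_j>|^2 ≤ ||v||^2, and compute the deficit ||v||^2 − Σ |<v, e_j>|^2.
Σ |<v, e_j>|^2 = 5555/729; ||v||^2 = 20; deficit = 9025/729

Write each e_j = u_j / sqrt(<u_j, u_j>) where u_j is the displayed integer vector. Then <v, e_j> = <v, u_j> / sqrt(<u_j, u_j>), so |<v, e_j>|^2 = <v, u_j>^2 / <u_j, u_j>.
Coefficients: <v, e_1> = -6/sqrt(6), <v, e_2> = 9/sqrt(93), <v, e_3> = -184/sqrt(45198).
Square and sum: Σ |<v, e_j>|^2 = 5555/729.
Compute ||v||^2 = v·v = 20.
Deficit = 20 − 5555/729 = 9025/729 ≥ 0, confirming Bessel's inequality. (The deficit equals ||v − Σ <v,e_j> e_j||^2, the squared distance from v to span{e_j}.)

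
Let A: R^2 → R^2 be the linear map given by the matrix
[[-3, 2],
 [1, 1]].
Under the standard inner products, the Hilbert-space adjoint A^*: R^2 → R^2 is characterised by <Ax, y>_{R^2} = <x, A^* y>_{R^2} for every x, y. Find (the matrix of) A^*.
A^* = A^T =
[[-3, 1],
 [2, 1]]

For real matrices with standard dot products, the defining identity <Ax, y> = <x, A^* y> gives (Ax)^T y = x^T (A^*) y, i.e. x^T A^T y = x^T (A^*) y. Since this holds for all x, y, we must have A^* = A^T. Therefore
A^* =
[[-3, 1],
 [2, 1]].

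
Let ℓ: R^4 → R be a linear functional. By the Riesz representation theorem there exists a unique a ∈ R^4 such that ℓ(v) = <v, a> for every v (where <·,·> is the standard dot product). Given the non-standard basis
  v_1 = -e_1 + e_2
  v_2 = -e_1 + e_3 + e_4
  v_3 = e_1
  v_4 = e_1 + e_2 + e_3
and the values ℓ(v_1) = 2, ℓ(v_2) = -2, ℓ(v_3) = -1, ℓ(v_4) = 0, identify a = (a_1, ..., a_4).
a = (-1, 1, 0, -3)

Write a = (a_1, ..., a_4) in the standard basis. For each basis vector v_i, ℓ(v_i) = <v_i, a> is a linear equation in the a_j's. Collect the n equations into a matrix system V a = ℓ, where row i of V is v_i (expressed in the standard basis). Since V is invertible (lower-triangular with 1s on the diagonal, up to permutation), solve by back-substitution:
  V =
[[-1, 1, 0, 0],
 [-1, 0, 1, 1],
 [1, 0, 0, 0],
 [1, 1, 1, 0]]
  V a = (2, -2, -1, 0)
Solving gives a = (-1, 1, 0, -3).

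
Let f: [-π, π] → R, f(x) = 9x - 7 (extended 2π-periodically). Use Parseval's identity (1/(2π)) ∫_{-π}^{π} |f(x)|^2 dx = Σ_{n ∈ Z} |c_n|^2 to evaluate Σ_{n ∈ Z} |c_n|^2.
Σ |c_n|^2 = 27π^2 + 49

Expand and integrate term by term over [-π, π]:
  ∫ (9x)^2 dx = 81·(2π^3/3); ∫ 2·9·(-7)·x dx = 0 (odd integrand); ∫ (-7)^2 dx = 49·2π.
So (1/(2π)) ∫_{-π}^{π} (9x - 7)^2 dx = 81π^2/3 + 49 = 27π^2 + 49.
Parseval ⇒ Σ |c_n|^2 = 27π^2 + 49.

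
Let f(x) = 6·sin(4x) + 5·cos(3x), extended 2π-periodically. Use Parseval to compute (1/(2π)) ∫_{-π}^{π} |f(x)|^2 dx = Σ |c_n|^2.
Σ |c_n|^2 = 61/2

Expand |f|^2 and use orthogonality of {sin(nx), cos(mx)} on [-π, π]:
  ∫_{-π}^{π} sin(nx)^2 dx = π, ∫ cos(mx)^2 dx = π, and cross terms integrate to 0.
So ∫_{-π}^{π} f(x)^2 dx = 6^2 · π + 5^2 · π = (36 + 25)π.
Divide by 2π: (36 + 25)/2 = 61/2.
By Parseval, this equals Σ |c_n|^2.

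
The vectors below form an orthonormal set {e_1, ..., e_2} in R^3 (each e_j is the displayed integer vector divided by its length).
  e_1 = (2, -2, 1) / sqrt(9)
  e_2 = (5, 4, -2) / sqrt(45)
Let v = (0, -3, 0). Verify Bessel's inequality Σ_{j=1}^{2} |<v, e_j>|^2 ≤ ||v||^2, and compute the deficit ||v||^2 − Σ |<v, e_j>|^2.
Σ |<v, e_j>|^2 = 36/5; ||v||^2 = 9; deficit = 9/5

Write each e_j = u_j / sqrt(<u_j, u_j>) where u_j is the displayed integer vector. Then <v, e_j> = <v, u_j> / sqrt(<u_j, u_j>), so |<v, e_j>|^2 = <v, u_j>^2 / <u_j, u_j>.
Coefficients: <v, e_1> = 6/sqrt(9), <v, e_2> = -12/sqrt(45).
Square and sum: Σ |<v, e_j>|^2 = 36/5.
Compute ||v||^2 = v·v = 9.
Deficit = 9 − 36/5 = 9/5 ≥ 0, confirming Bessel's inequality. (The deficit equals ||v − Σ <v,e_j> e_j||^2, the squared distance from v to span{e_j}.)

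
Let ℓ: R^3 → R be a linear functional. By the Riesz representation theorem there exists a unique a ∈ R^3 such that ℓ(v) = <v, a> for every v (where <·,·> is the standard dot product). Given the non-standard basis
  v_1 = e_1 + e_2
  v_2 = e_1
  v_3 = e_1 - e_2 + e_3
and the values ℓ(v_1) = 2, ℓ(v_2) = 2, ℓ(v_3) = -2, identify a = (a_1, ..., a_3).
a = (2, 0, -4)

Write a = (a_1, ..., a_3) in the standard basis. For each basis vector v_i, ℓ(v_i) = <v_i, a> is a linear equation in the a_j's. Collect the n equations into a matrix system V a = ℓ, where row i of V is v_i (expressed in the standard basis). Since V is invertible (lower-triangular with 1s on the diagonal, up to permutation), solve by back-substitution:
  V =
[[1, 1, 0],
 [1, 0, 0],
 [1, -1, 1]]
  V a = (2, 2, -2)
Solving gives a = (2, 0, -4).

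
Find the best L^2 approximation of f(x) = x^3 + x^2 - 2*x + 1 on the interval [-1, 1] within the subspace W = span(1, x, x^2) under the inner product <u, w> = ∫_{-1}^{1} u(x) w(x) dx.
g(x) = x^2 - 7*x/5 + 1

The best approximation g ∈ W is the orthogonal projection of f onto W. Writing g = a_0 + a_1 x + a_2 x^2, the coefficients solve the normal equations G · a = b where
  G_{ij} = <φ_i, φ_j> and b_i = <f, φ_i>, with φ_0 = 1, φ_1 = x, φ_2 = x^2.
G =
  [2, 0, 2/3]
  [0, 2/3, 0]
  [2/3, 0, 2/5],
b = (8/3, -14/15, 16/15).
Solving gives a_0 = 1, a_1 = -7/5, a_2 = 1, so
  g(x) = x^2 - 7*x/5 + 1.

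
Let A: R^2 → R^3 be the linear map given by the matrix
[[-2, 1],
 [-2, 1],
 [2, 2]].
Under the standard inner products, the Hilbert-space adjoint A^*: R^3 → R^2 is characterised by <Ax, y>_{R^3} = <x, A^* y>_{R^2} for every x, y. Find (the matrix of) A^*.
A^* = A^T =
[[-2, -2, 2],
 [1, 1, 2]]

For real matrices with standard dot products, the defining identity <Ax, y> = <x, A^* y> gives (Ax)^T y = x^T (A^*) y, i.e. x^T A^T y = x^T (A^*) y. Since this holds for all x, y, we must have A^* = A^T. Therefore
A^* =
[[-2, -2, 2],
 [1, 1, 2]].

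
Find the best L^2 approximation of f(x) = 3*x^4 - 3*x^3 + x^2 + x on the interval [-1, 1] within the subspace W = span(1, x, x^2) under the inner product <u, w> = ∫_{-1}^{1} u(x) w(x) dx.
g(x) = 25*x^2/7 - 4*x/5 - 9/35

The best approximation g ∈ W is the orthogonal projection of f onto W. Writing g = a_0 + a_1 x + a_2 x^2, the coefficients solve the normal equations G · a = b where
  G_{ij} = <φ_i, φ_j> and b_i = <f, φ_i>, with φ_0 = 1, φ_1 = x, φ_2 = x^2.
G =
  [2, 0, 2/3]
  [0, 2/3, 0]
  [2/3, 0, 2/5],
b = (28/15, -8/15, 44/35).
Solving gives a_0 = -9/35, a_1 = -4/5, a_2 = 25/7, so
  g(x) = 25*x^2/7 - 4*x/5 - 9/35.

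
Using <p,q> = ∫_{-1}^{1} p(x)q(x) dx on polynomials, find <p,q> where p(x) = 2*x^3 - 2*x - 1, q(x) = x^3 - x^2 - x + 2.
<p,q> = -106/35

Expand the product: p(x)·q(x) = 2*x^6 - 2*x^5 - 4*x^4 + 5*x^3 + 3*x^2 - 3*x - 2.
∫_{-1}^{1} of each monomial x^k gives [2/(k+1) if k even, 0 if k odd]. Integrating term-by-term (or equivalently evaluating the antiderivative F(x) = 2*x^7/7 - x^6/3 - 4*x^5/5 + 5*x^4/4 + x^3 - 3*x^2/2 - 2*x at the endpoints):
  F(1) − F(−1) = -881/420 − (391/420) = -106/35.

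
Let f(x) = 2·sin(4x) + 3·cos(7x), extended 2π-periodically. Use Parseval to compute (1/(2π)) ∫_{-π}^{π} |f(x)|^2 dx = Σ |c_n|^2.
Σ |c_n|^2 = 13/2

Expand |f|^2 and use orthogonality of {sin(nx), cos(mx)} on [-π, π]:
  ∫_{-π}^{π} sin(nx)^2 dx = π, ∫ cos(mx)^2 dx = π, and cross terms integrate to 0.
So ∫_{-π}^{π} f(x)^2 dx = 2^2 · π + 3^2 · π = (4 + 9)π.
Divide by 2π: (4 + 9)/2 = 13/2.
By Parseval, this equals Σ |c_n|^2.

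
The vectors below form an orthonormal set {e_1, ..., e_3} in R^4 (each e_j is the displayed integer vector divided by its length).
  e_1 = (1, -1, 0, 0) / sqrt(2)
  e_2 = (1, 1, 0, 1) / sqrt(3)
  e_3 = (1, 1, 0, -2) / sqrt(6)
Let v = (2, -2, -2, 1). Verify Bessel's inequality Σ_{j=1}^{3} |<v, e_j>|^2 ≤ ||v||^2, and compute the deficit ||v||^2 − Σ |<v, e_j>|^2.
Σ |<v, e_j>|^2 = 9; ||v||^2 = 13; deficit = 4

Write each e_j = u_j / sqrt(<u_j, u_j>) where u_j is the displayed integer vector. Then <v, e_j> = <v, u_j> / sqrt(<u_j, u_j>), so |<v, e_j>|^2 = <v, u_j>^2 / <u_j, u_j>.
Coefficients: <v, e_1> = 4/sqrt(2), <v, e_2> = 1/sqrt(3), <v, e_3> = -2/sqrt(6).
Square and sum: Σ |<v, e_j>|^2 = 9.
Compute ||v||^2 = v·v = 13.
Deficit = 13 − 9 = 4 ≥ 0, confirming Bessel's inequality. (The deficit equals ||v − Σ <v,e_j> e_j||^2, the squared distance from v to span{e_j}.)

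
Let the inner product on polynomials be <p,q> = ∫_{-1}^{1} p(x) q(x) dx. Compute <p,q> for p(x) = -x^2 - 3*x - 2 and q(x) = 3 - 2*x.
<p,q> = -10

Expand the product: p(x)·q(x) = 2*x^3 + 3*x^2 - 5*x - 6.
∫_{-1}^{1} of each monomial x^k gives [2/(k+1) if k even, 0 if k odd]. Integrating term-by-term (or equivalently evaluating the antiderivative F(x) = x^4/2 + x^3 - 5*x^2/2 - 6*x at the endpoints):
  F(1) − F(−1) = -7 − (3) = -10.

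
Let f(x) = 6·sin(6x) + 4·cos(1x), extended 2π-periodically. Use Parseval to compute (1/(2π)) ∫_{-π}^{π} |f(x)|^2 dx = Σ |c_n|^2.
Σ |c_n|^2 = 26

Expand |f|^2 and use orthogonality of {sin(nx), cos(mx)} on [-π, π]:
  ∫_{-π}^{π} sin(nx)^2 dx = π, ∫ cos(mx)^2 dx = π, and cross terms integrate to 0.
So ∫_{-π}^{π} f(x)^2 dx = 6^2 · π + 4^2 · π = (36 + 16)π.
Divide by 2π: (36 + 16)/2 = 26.
By Parseval, this equals Σ |c_n|^2.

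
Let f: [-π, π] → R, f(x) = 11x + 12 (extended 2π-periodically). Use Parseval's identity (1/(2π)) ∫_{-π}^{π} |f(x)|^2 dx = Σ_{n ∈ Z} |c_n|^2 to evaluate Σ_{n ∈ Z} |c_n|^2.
Σ |c_n|^2 = 121π^2/3 + 144

Expand and integrate term by term over [-π, π]:
  ∫ (11x)^2 dx = 121·(2π^3/3); ∫ 2·11·(12)·x dx = 0 (odd integrand); ∫ 12^2 dx = 144·2π.
So (1/(2π)) ∫_{-π}^{π} (11x + 12)^2 dx = 121π^2/3 + 144 = 121π^2/3 + 144.
Parseval ⇒ Σ |c_n|^2 = 121π^2/3 + 144.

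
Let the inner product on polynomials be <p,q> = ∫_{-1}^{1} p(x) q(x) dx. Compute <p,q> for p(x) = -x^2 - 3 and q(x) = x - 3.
<p,q> = 20

Expand the product: p(x)·q(x) = -x^3 + 3*x^2 - 3*x + 9.
∫_{-1}^{1} of each monomial x^k gives [2/(k+1) if k even, 0 if k odd]. Integrating term-by-term (or equivalently evaluating the antiderivative F(x) = -x^4/4 + x^3 - 3*x^2/2 + 9*x at the endpoints):
  F(1) − F(−1) = 33/4 − (-47/4) = 20.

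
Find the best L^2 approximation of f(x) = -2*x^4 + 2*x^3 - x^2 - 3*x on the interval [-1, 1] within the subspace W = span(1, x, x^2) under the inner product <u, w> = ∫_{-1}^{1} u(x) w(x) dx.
g(x) = -19*x^2/7 - 9*x/5 + 6/35

The best approximation g ∈ W is the orthogonal projection of f onto W. Writing g = a_0 + a_1 x + a_2 x^2, the coefficients solve the normal equations G · a = b where
  G_{ij} = <φ_i, φ_j> and b_i = <f, φ_i>, with φ_0 = 1, φ_1 = x, φ_2 = x^2.
G =
  [2, 0, 2/3]
  [0, 2/3, 0]
  [2/3, 0, 2/5],
b = (-22/15, -6/5, -34/35).
Solving gives a_0 = 6/35, a_1 = -9/5, a_2 = -19/7, so
  g(x) = -19*x^2/7 - 9*x/5 + 6/35.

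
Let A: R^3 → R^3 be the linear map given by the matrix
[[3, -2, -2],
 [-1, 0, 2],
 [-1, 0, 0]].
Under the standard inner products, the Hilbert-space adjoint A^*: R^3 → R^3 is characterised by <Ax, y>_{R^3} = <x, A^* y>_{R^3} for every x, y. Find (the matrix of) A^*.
A^* = A^T =
[[3, -1, -1],
 [-2, 0, 0],
 [-2, 2, 0]]

For real matrices with standard dot products, the defining identity <Ax, y> = <x, A^* y> gives (Ax)^T y = x^T (A^*) y, i.e. x^T A^T y = x^T (A^*) y. Since this holds for all x, y, we must have A^* = A^T. Therefore
A^* =
[[3, -1, -1],
 [-2, 0, 0],
 [-2, 2, 0]].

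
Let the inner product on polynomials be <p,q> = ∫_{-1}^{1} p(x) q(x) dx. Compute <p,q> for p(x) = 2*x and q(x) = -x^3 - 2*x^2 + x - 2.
<p,q> = 8/15

Expand the product: p(x)·q(x) = -2*x^4 - 4*x^3 + 2*x^2 - 4*x.
∫_{-1}^{1} of each monomial x^k gives [2/(k+1) if k even, 0 if k odd]. Integrating term-by-term (or equivalently evaluating the antiderivative F(x) = -2*x^5/5 - x^4 + 2*x^3/3 - 2*x^2 at the endpoints):
  F(1) − F(−1) = -41/15 − (-49/15) = 8/15.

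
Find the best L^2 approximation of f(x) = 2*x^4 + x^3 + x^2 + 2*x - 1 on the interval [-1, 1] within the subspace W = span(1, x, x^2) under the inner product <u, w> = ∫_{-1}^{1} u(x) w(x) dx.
g(x) = 19*x^2/7 + 13*x/5 - 41/35

The best approximation g ∈ W is the orthogonal projection of f onto W. Writing g = a_0 + a_1 x + a_2 x^2, the coefficients solve the normal equations G · a = b where
  G_{ij} = <φ_i, φ_j> and b_i = <f, φ_i>, with φ_0 = 1, φ_1 = x, φ_2 = x^2.
G =
  [2, 0, 2/3]
  [0, 2/3, 0]
  [2/3, 0, 2/5],
b = (-8/15, 26/15, 32/105).
Solving gives a_0 = -41/35, a_1 = 13/5, a_2 = 19/7, so
  g(x) = 19*x^2/7 + 13*x/5 - 41/35.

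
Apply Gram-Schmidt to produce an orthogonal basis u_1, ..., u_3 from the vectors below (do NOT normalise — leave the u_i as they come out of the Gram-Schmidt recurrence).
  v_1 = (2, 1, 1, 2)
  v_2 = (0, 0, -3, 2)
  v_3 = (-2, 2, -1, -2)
Orthogonal basis:
  u_1 = (2, 1, 1, 2)
  u_2 = (-1/5, -1/10, -31/10, 9/5)
  u_3 = (-26/43, 116/43, -16/43, -24/43)

Apply the Gram-Schmidt recurrence
  u_1 = v_1
  u_i = v_i − Σ_{j<i} ((v_i · u_j) / (u_j · u_j)) · u_j.

Step by step this gives:
  u_1 = (2, 1, 1, 2)
  u_2 = (-1/5, -1/10, -31/10, 9/5)
  u_3 = (-26/43, 116/43, -16/43, -24/43)

Orthogonality check:
  u_2 · u_1 = 0 (should be 0)
  u_3 · u_1 = 0 (should be 0)
  u_3 · u_2 = 0 (should be 0)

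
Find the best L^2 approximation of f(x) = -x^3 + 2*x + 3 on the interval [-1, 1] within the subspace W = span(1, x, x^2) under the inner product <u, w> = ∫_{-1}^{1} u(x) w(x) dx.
g(x) = 7*x/5 + 3

The best approximation g ∈ W is the orthogonal projection of f onto W. Writing g = a_0 + a_1 x + a_2 x^2, the coefficients solve the normal equations G · a = b where
  G_{ij} = <φ_i, φ_j> and b_i = <f, φ_i>, with φ_0 = 1, φ_1 = x, φ_2 = x^2.
G =
  [2, 0, 2/3]
  [0, 2/3, 0]
  [2/3, 0, 2/5],
b = (6, 14/15, 2).
Solving gives a_0 = 3, a_1 = 7/5, a_2 = 0, so
  g(x) = 7*x/5 + 3.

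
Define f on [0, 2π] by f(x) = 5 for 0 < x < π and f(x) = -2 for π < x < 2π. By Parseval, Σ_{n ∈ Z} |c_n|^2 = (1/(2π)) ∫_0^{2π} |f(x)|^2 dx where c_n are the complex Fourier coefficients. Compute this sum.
Σ |c_n|^2 = 29/2

Parseval equates the L^2 energy of f (normalised by 1/(2π)) with the ℓ^2 sum of its Fourier coefficients: (1/(2π)) ∫_0^{2π} |f|^2 = Σ |c_n|^2.
Compute the left side: (1/(2π)) [∫_0^π 5^2 dx + ∫_π^{2π} (-2)^2 dx] = (1/(2π)) · (25π + 4π) = (25 + 4)/2 = 29/2.
So Σ_{n ∈ Z} |c_n|^2 = 29/2.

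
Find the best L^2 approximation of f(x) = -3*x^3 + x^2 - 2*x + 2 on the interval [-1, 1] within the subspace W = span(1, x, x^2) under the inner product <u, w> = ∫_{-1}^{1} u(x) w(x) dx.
g(x) = x^2 - 19*x/5 + 2

The best approximation g ∈ W is the orthogonal projection of f onto W. Writing g = a_0 + a_1 x + a_2 x^2, the coefficients solve the normal equations G · a = b where
  G_{ij} = <φ_i, φ_j> and b_i = <f, φ_i>, with φ_0 = 1, φ_1 = x, φ_2 = x^2.
G =
  [2, 0, 2/3]
  [0, 2/3, 0]
  [2/3, 0, 2/5],
b = (14/3, -38/15, 26/15).
Solving gives a_0 = 2, a_1 = -19/5, a_2 = 1, so
  g(x) = x^2 - 19*x/5 + 2.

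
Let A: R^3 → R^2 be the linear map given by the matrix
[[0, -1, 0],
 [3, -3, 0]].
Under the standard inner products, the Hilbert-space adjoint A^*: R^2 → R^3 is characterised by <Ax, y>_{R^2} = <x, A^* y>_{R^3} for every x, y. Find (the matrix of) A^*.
A^* = A^T =
[[0, 3],
 [-1, -3],
 [0, 0]]

For real matrices with standard dot products, the defining identity <Ax, y> = <x, A^* y> gives (Ax)^T y = x^T (A^*) y, i.e. x^T A^T y = x^T (A^*) y. Since this holds for all x, y, we must have A^* = A^T. Therefore
A^* =
[[0, 3],
 [-1, -3],
 [0, 0]].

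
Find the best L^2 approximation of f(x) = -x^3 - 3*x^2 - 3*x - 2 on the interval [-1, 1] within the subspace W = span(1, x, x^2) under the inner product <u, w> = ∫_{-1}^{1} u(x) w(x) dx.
g(x) = -3*x^2 - 18*x/5 - 2

The best approximation g ∈ W is the orthogonal projection of f onto W. Writing g = a_0 + a_1 x + a_2 x^2, the coefficients solve the normal equations G · a = b where
  G_{ij} = <φ_i, φ_j> and b_i = <f, φ_i>, with φ_0 = 1, φ_1 = x, φ_2 = x^2.
G =
  [2, 0, 2/3]
  [0, 2/3, 0]
  [2/3, 0, 2/5],
b = (-6, -12/5, -38/15).
Solving gives a_0 = -2, a_1 = -18/5, a_2 = -3, so
  g(x) = -3*x^2 - 18*x/5 - 2.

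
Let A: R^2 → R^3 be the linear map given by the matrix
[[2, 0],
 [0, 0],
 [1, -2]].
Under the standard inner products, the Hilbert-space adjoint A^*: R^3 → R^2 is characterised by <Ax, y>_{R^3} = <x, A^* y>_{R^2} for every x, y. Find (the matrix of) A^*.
A^* = A^T =
[[2, 0, 1],
 [0, 0, -2]]

For real matrices with standard dot products, the defining identity <Ax, y> = <x, A^* y> gives (Ax)^T y = x^T (A^*) y, i.e. x^T A^T y = x^T (A^*) y. Since this holds for all x, y, we must have A^* = A^T. Therefore
A^* =
[[2, 0, 1],
 [0, 0, -2]].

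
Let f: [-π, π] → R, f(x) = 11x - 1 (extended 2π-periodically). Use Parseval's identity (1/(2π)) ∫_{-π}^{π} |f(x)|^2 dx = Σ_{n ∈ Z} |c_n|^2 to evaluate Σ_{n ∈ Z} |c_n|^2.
Σ |c_n|^2 = 121π^2/3 + 1

Expand and integrate term by term over [-π, π]:
  ∫ (11x)^2 dx = 121·(2π^3/3); ∫ 2·11·(-1)·x dx = 0 (odd integrand); ∫ (-1)^2 dx = 1·2π.
So (1/(2π)) ∫_{-π}^{π} (11x - 1)^2 dx = 121π^2/3 + 1 = 121π^2/3 + 1.
Parseval ⇒ Σ |c_n|^2 = 121π^2/3 + 1.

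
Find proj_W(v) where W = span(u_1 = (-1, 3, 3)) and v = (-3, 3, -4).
proj_W(v) = (0, 0, 0)

Set up U = [u_1 | ... | u_1] ∈ R^(3×1). The projector onto W = col(U) is P = U (U^T U)^(-1) U^T.
Compute U^T U =
  [19],
and U^T v = (0).
Solve U^T U · c = U^T v for the coefficients: c = (0). The projection is proj_W(v) = U c.
Check: (v - proj_W(v)) · u_1 = 0  (should be 0).
Result: proj_W(v) = (0, 0, 0).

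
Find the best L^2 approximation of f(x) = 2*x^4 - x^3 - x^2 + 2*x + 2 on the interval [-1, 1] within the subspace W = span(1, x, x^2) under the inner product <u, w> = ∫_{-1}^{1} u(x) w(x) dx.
g(x) = 5*x^2/7 + 7*x/5 + 64/35

The best approximation g ∈ W is the orthogonal projection of f onto W. Writing g = a_0 + a_1 x + a_2 x^2, the coefficients solve the normal equations G · a = b where
  G_{ij} = <φ_i, φ_j> and b_i = <f, φ_i>, with φ_0 = 1, φ_1 = x, φ_2 = x^2.
G =
  [2, 0, 2/3]
  [0, 2/3, 0]
  [2/3, 0, 2/5],
b = (62/15, 14/15, 158/105).
Solving gives a_0 = 64/35, a_1 = 7/5, a_2 = 5/7, so
  g(x) = 5*x^2/7 + 7*x/5 + 64/35.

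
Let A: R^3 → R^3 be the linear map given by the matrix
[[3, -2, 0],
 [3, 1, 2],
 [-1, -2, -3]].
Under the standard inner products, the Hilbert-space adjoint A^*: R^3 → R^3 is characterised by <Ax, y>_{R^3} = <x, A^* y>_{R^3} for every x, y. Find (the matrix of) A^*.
A^* = A^T =
[[3, 3, -1],
 [-2, 1, -2],
 [0, 2, -3]]

For real matrices with standard dot products, the defining identity <Ax, y> = <x, A^* y> gives (Ax)^T y = x^T (A^*) y, i.e. x^T A^T y = x^T (A^*) y. Since this holds for all x, y, we must have A^* = A^T. Therefore
A^* =
[[3, 3, -1],
 [-2, 1, -2],
 [0, 2, -3]].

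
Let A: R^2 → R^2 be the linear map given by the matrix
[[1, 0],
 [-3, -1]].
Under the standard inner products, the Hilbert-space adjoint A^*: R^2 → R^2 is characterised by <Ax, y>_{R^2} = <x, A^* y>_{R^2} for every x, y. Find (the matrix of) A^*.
A^* = A^T =
[[1, -3],
 [0, -1]]

For real matrices with standard dot products, the defining identity <Ax, y> = <x, A^* y> gives (Ax)^T y = x^T (A^*) y, i.e. x^T A^T y = x^T (A^*) y. Since this holds for all x, y, we must have A^* = A^T. Therefore
A^* =
[[1, -3],
 [0, -1]].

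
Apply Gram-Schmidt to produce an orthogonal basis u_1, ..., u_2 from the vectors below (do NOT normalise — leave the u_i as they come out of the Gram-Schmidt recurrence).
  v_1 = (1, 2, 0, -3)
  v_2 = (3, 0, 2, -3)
Orthogonal basis:
  u_1 = (1, 2, 0, -3)
  u_2 = (15/7, -12/7, 2, -3/7)

Apply the Gram-Schmidt recurrence
  u_1 = v_1
  u_i = v_i − Σ_{j<i} ((v_i · u_j) / (u_j · u_j)) · u_j.

Step by step this gives:
  u_1 = (1, 2, 0, -3)
  u_2 = (15/7, -12/7, 2, -3/7)

Orthogonality check:
  u_2 · u_1 = 0 (should be 0)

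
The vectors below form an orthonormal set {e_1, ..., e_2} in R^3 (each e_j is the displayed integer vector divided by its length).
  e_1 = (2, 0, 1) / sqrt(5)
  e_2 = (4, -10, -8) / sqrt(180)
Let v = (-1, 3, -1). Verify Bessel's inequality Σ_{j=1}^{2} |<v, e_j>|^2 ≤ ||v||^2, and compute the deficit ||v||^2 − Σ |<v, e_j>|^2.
Σ |<v, e_j>|^2 = 50/9; ||v||^2 = 11; deficit = 49/9

Write each e_j = u_j / sqrt(<u_j, u_j>) where u_j is the displayed integer vector. Then <v, e_j> = <v, u_j> / sqrt(<u_j, u_j>), so |<v, e_j>|^2 = <v, u_j>^2 / <u_j, u_j>.
Coefficients: <v, e_1> = -3/sqrt(5), <v, e_2> = -26/sqrt(180).
Square and sum: Σ |<v, e_j>|^2 = 50/9.
Compute ||v||^2 = v·v = 11.
Deficit = 11 − 50/9 = 49/9 ≥ 0, confirming Bessel's inequality. (The deficit equals ||v − Σ <v,e_j> e_j||^2, the squared distance from v to span{e_j}.)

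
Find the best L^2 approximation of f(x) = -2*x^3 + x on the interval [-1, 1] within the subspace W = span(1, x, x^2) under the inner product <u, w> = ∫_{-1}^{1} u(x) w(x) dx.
g(x) = -x/5

The best approximation g ∈ W is the orthogonal projection of f onto W. Writing g = a_0 + a_1 x + a_2 x^2, the coefficients solve the normal equations G · a = b where
  G_{ij} = <φ_i, φ_j> and b_i = <f, φ_i>, with φ_0 = 1, φ_1 = x, φ_2 = x^2.
G =
  [2, 0, 2/3]
  [0, 2/3, 0]
  [2/3, 0, 2/5],
b = (0, -2/15, 0).
Solving gives a_0 = 0, a_1 = -1/5, a_2 = 0, so
  g(x) = -x/5.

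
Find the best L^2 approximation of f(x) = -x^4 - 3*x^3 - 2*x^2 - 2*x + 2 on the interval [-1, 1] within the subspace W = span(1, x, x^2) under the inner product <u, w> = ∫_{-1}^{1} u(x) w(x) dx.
g(x) = -20*x^2/7 - 19*x/5 + 73/35

The best approximation g ∈ W is the orthogonal projection of f onto W. Writing g = a_0 + a_1 x + a_2 x^2, the coefficients solve the normal equations G · a = b where
  G_{ij} = <φ_i, φ_j> and b_i = <f, φ_i>, with φ_0 = 1, φ_1 = x, φ_2 = x^2.
G =
  [2, 0, 2/3]
  [0, 2/3, 0]
  [2/3, 0, 2/5],
b = (34/15, -38/15, 26/105).
Solving gives a_0 = 73/35, a_1 = -19/5, a_2 = -20/7, so
  g(x) = -20*x^2/7 - 19*x/5 + 73/35.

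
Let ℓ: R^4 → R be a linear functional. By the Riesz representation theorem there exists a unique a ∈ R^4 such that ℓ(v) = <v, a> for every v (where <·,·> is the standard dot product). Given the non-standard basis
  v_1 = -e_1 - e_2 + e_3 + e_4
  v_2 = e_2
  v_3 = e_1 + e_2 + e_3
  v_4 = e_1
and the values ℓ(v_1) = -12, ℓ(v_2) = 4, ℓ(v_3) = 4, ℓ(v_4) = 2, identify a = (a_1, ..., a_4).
a = (2, 4, -2, -4)

Write a = (a_1, ..., a_4) in the standard basis. For each basis vector v_i, ℓ(v_i) = <v_i, a> is a linear equation in the a_j's. Collect the n equations into a matrix system V a = ℓ, where row i of V is v_i (expressed in the standard basis). Since V is invertible (lower-triangular with 1s on the diagonal, up to permutation), solve by back-substitution:
  V =
[[-1, -1, 1, 1],
 [0, 1, 0, 0],
 [1, 1, 1, 0],
 [1, 0, 0, 0]]
  V a = (-12, 4, 4, 2)
Solving gives a = (2, 4, -2, -4).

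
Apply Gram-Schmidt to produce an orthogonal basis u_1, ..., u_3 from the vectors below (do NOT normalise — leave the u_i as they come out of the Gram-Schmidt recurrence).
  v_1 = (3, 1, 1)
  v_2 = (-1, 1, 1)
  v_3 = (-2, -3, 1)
Orthogonal basis:
  u_1 = (3, 1, 1)
  u_2 = (-8/11, 12/11, 12/11)
  u_3 = (0, -2, 2)

Apply the Gram-Schmidt recurrence
  u_1 = v_1
  u_i = v_i − Σ_{j<i} ((v_i · u_j) / (u_j · u_j)) · u_j.

Step by step this gives:
  u_1 = (3, 1, 1)
  u_2 = (-8/11, 12/11, 12/11)
  u_3 = (0, -2, 2)

Orthogonality check:
  u_2 · u_1 = 0 (should be 0)
  u_3 · u_1 = 0 (should be 0)
  u_3 · u_2 = 0 (should be 0)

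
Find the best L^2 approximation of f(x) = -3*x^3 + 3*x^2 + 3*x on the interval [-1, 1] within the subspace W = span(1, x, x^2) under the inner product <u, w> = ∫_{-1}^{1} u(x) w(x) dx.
g(x) = 3*x^2 + 6*x/5

The best approximation g ∈ W is the orthogonal projection of f onto W. Writing g = a_0 + a_1 x + a_2 x^2, the coefficients solve the normal equations G · a = b where
  G_{ij} = <φ_i, φ_j> and b_i = <f, φ_i>, with φ_0 = 1, φ_1 = x, φ_2 = x^2.
G =
  [2, 0, 2/3]
  [0, 2/3, 0]
  [2/3, 0, 2/5],
b = (2, 4/5, 6/5).
Solving gives a_0 = 0, a_1 = 6/5, a_2 = 3, so
  g(x) = 3*x^2 + 6*x/5.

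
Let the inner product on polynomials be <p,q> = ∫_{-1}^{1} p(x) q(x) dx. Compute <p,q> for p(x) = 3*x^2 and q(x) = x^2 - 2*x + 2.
<p,q> = 26/5

Expand the product: p(x)·q(x) = 3*x^4 - 6*x^3 + 6*x^2.
∫_{-1}^{1} of each monomial x^k gives [2/(k+1) if k even, 0 if k odd]. Integrating term-by-term (or equivalently evaluating the antiderivative F(x) = 3*x^5/5 - 3*x^4/2 + 2*x^3 at the endpoints):
  F(1) − F(−1) = 11/10 − (-41/10) = 26/5.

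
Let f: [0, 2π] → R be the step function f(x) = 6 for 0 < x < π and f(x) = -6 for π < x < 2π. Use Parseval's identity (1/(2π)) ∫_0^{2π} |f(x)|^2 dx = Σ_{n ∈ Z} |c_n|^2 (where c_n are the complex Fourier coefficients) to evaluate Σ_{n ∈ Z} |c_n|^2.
Σ |c_n|^2 = 36

Parseval equates the L^2 energy of f (normalised by 1/(2π)) with the ℓ^2 sum of its Fourier coefficients: (1/(2π)) ∫_0^{2π} |f|^2 = Σ |c_n|^2.
Compute the left side: (1/(2π)) [∫_0^π 6^2 dx + ∫_π^{2π} (-6)^2 dx] = (1/(2π)) · (36π + 36π) = (36 + 36)/2 = 36.
So Σ_{n ∈ Z} |c_n|^2 = 36.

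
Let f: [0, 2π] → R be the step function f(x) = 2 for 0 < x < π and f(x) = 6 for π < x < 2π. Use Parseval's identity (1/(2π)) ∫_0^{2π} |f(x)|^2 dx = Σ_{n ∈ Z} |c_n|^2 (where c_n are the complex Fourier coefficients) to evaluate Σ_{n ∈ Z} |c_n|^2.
Σ |c_n|^2 = 20

Parseval equates the L^2 energy of f (normalised by 1/(2π)) with the ℓ^2 sum of its Fourier coefficients: (1/(2π)) ∫_0^{2π} |f|^2 = Σ |c_n|^2.
Compute the left side: (1/(2π)) [∫_0^π 2^2 dx + ∫_π^{2π} 6^2 dx] = (1/(2π)) · (4π + 36π) = (4 + 36)/2 = 20.
So Σ_{n ∈ Z} |c_n|^2 = 20.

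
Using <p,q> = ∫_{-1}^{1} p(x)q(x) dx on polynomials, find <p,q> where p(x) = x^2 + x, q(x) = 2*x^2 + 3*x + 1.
<p,q> = 52/15

Expand the product: p(x)·q(x) = 2*x^4 + 5*x^3 + 4*x^2 + x.
∫_{-1}^{1} of each monomial x^k gives [2/(k+1) if k even, 0 if k odd]. Integrating term-by-term (or equivalently evaluating the antiderivative F(x) = 2*x^5/5 + 5*x^4/4 + 4*x^3/3 + x^2/2 at the endpoints):
  F(1) − F(−1) = 209/60 − (1/60) = 52/15.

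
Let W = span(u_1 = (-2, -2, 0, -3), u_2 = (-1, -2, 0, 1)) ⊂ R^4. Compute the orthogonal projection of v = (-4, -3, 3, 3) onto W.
proj_W(v) = (-188/93, -394/93, 0, 233/93)

Set up U = [u_1 | ... | u_2] ∈ R^(4×2). The projector onto W = col(U) is P = U (U^T U)^(-1) U^T.
Compute U^T U =
  [17, 3]
  [3, 6],
and U^T v = (5, 13).
Solve U^T U · c = U^T v for the coefficients: c = (-3/31, 206/93). The projection is proj_W(v) = U c.
Check: (v - proj_W(v)) · u_1 = 0  (should be 0).
Check: (v - proj_W(v)) · u_2 = 0  (should be 0).
Result: proj_W(v) = (-188/93, -394/93, 0, 233/93).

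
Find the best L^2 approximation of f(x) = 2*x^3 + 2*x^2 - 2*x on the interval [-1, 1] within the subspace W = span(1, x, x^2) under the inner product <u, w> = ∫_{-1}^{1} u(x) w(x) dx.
g(x) = 2*x^2 - 4*x/5

The best approximation g ∈ W is the orthogonal projection of f onto W. Writing g = a_0 + a_1 x + a_2 x^2, the coefficients solve the normal equations G · a = b where
  G_{ij} = <φ_i, φ_j> and b_i = <f, φ_i>, with φ_0 = 1, φ_1 = x, φ_2 = x^2.
G =
  [2, 0, 2/3]
  [0, 2/3, 0]
  [2/3, 0, 2/5],
b = (4/3, -8/15, 4/5).
Solving gives a_0 = 0, a_1 = -4/5, a_2 = 2, so
  g(x) = 2*x^2 - 4*x/5.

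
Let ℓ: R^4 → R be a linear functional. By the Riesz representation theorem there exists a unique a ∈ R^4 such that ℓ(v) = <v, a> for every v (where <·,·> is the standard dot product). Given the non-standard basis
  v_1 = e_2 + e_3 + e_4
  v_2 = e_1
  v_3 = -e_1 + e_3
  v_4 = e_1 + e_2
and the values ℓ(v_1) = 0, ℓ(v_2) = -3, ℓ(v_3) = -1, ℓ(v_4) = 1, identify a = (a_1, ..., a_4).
a = (-3, 4, -4, 0)

Write a = (a_1, ..., a_4) in the standard basis. For each basis vector v_i, ℓ(v_i) = <v_i, a> is a linear equation in the a_j's. Collect the n equations into a matrix system V a = ℓ, where row i of V is v_i (expressed in the standard basis). Since V is invertible (lower-triangular with 1s on the diagonal, up to permutation), solve by back-substitution:
  V =
[[0, 1, 1, 1],
 [1, 0, 0, 0],
 [-1, 0, 1, 0],
 [1, 1, 0, 0]]
  V a = (0, -3, -1, 1)
Solving gives a = (-3, 4, -4, 0).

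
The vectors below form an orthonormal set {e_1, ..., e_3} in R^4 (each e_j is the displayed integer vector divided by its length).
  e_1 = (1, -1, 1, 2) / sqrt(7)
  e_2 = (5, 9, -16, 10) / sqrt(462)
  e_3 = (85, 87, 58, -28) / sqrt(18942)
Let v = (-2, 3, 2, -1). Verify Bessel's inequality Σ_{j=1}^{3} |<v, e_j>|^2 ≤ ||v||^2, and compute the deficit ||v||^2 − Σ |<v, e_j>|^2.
Σ |<v, e_j>|^2 = 2250/287; ||v||^2 = 18; deficit = 2916/287

Write each e_j = u_j / sqrt(<u_j, u_j>) where u_j is the displayed integer vector. Then <v, e_j> = <v, u_j> / sqrt(<u_j, u_j>), so |<v, e_j>|^2 = <v, u_j>^2 / <u_j, u_j>.
Coefficients: <v, e_1> = -5/sqrt(7), <v, e_2> = -25/sqrt(462), <v, e_3> = 235/sqrt(18942).
Square and sum: Σ |<v, e_j>|^2 = 2250/287.
Compute ||v||^2 = v·v = 18.
Deficit = 18 − 2250/287 = 2916/287 ≥ 0, confirming Bessel's inequality. (The deficit equals ||v − Σ <v,e_j> e_j||^2, the squared distance from v to span{e_j}.)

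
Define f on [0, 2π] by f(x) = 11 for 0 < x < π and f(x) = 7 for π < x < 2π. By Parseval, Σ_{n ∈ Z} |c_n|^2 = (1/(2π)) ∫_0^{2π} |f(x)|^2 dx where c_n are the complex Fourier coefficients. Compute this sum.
Σ |c_n|^2 = 85

Parseval equates the L^2 energy of f (normalised by 1/(2π)) with the ℓ^2 sum of its Fourier coefficients: (1/(2π)) ∫_0^{2π} |f|^2 = Σ |c_n|^2.
Compute the left side: (1/(2π)) [∫_0^π 11^2 dx + ∫_π^{2π} 7^2 dx] = (1/(2π)) · (121π + 49π) = (121 + 49)/2 = 85.
So Σ_{n ∈ Z} |c_n|^2 = 85.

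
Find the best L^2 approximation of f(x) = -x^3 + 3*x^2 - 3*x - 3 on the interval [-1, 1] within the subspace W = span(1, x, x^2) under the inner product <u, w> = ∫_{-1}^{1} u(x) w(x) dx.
g(x) = 3*x^2 - 18*x/5 - 3

The best approximation g ∈ W is the orthogonal projection of f onto W. Writing g = a_0 + a_1 x + a_2 x^2, the coefficients solve the normal equations G · a = b where
  G_{ij} = <φ_i, φ_j> and b_i = <f, φ_i>, with φ_0 = 1, φ_1 = x, φ_2 = x^2.
G =
  [2, 0, 2/3]
  [0, 2/3, 0]
  [2/3, 0, 2/5],
b = (-4, -12/5, -4/5).
Solving gives a_0 = -3, a_1 = -18/5, a_2 = 3, so
  g(x) = 3*x^2 - 18*x/5 - 3.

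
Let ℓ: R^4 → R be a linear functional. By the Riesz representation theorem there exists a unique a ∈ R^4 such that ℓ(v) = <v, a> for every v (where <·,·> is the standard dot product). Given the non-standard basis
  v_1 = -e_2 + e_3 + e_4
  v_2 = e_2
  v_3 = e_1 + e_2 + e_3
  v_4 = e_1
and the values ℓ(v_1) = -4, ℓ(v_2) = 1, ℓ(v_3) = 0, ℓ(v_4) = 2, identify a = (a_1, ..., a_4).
a = (2, 1, -3, 0)

Write a = (a_1, ..., a_4) in the standard basis. For each basis vector v_i, ℓ(v_i) = <v_i, a> is a linear equation in the a_j's. Collect the n equations into a matrix system V a = ℓ, where row i of V is v_i (expressed in the standard basis). Since V is invertible (lower-triangular with 1s on the diagonal, up to permutation), solve by back-substitution:
  V =
[[0, -1, 1, 1],
 [0, 1, 0, 0],
 [1, 1, 1, 0],
 [1, 0, 0, 0]]
  V a = (-4, 1, 0, 2)
Solving gives a = (2, 1, -3, 0).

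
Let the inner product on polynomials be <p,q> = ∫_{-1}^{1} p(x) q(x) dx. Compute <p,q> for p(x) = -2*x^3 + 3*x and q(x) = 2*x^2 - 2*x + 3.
<p,q> = -12/5

Expand the product: p(x)·q(x) = -4*x^5 + 4*x^4 - 6*x^2 + 9*x.
∫_{-1}^{1} of each monomial x^k gives [2/(k+1) if k even, 0 if k odd]. Integrating term-by-term (or equivalently evaluating the antiderivative F(x) = -2*x^6/3 + 4*x^5/5 - 2*x^3 + 9*x^2/2 at the endpoints):
  F(1) − F(−1) = 79/30 − (151/30) = -12/5.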